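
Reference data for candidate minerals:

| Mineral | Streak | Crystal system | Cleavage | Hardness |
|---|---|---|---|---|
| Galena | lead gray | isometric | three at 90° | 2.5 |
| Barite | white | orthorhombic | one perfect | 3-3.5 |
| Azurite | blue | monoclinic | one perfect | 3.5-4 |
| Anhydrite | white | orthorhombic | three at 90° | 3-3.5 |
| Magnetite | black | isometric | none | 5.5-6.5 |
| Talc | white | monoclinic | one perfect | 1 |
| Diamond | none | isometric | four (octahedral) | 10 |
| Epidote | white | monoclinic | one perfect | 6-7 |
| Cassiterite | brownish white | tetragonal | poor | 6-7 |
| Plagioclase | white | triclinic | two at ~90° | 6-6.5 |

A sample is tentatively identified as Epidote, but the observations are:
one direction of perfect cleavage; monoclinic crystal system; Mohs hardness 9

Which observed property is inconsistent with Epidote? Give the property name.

hardness

One direction of perfect cleavage: Epidote has cleavage one perfect — consistent.
Monoclinic crystal system: Epidote has monoclinic system — consistent.
Mohs hardness 9: Epidote has hardness 6-7 — does not match.
Everything matches except the hardness.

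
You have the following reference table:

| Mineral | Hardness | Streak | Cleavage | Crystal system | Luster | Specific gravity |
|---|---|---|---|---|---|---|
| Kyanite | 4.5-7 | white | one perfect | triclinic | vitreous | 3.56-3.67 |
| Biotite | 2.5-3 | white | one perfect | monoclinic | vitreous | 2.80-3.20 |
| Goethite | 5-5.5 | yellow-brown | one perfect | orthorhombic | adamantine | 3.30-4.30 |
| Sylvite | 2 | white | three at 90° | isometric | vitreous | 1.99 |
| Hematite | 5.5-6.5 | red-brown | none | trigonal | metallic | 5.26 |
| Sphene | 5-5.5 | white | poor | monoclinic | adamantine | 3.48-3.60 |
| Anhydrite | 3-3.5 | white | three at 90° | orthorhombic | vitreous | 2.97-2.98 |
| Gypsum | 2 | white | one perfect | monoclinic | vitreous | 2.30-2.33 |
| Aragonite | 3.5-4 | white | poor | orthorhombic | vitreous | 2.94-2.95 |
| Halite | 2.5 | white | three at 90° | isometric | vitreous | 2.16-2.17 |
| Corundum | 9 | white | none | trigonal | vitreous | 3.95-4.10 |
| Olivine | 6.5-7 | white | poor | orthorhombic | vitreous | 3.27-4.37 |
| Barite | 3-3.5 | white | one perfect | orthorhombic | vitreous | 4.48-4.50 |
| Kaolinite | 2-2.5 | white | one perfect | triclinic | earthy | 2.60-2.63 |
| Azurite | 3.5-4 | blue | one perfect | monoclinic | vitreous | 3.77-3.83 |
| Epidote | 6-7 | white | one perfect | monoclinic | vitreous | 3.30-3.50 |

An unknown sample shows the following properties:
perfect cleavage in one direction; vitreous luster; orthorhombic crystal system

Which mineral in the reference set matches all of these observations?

Perfect cleavage in one direction — only Kyanite, Biotite, Goethite, Gypsum, Barite, Kaolinite, Azurite, Epidote remain.
Vitreous luster rules out Goethite, Kaolinite.
Orthorhombic crystal system — leaves Barite.
Only Barite satisfies all observations.

Barite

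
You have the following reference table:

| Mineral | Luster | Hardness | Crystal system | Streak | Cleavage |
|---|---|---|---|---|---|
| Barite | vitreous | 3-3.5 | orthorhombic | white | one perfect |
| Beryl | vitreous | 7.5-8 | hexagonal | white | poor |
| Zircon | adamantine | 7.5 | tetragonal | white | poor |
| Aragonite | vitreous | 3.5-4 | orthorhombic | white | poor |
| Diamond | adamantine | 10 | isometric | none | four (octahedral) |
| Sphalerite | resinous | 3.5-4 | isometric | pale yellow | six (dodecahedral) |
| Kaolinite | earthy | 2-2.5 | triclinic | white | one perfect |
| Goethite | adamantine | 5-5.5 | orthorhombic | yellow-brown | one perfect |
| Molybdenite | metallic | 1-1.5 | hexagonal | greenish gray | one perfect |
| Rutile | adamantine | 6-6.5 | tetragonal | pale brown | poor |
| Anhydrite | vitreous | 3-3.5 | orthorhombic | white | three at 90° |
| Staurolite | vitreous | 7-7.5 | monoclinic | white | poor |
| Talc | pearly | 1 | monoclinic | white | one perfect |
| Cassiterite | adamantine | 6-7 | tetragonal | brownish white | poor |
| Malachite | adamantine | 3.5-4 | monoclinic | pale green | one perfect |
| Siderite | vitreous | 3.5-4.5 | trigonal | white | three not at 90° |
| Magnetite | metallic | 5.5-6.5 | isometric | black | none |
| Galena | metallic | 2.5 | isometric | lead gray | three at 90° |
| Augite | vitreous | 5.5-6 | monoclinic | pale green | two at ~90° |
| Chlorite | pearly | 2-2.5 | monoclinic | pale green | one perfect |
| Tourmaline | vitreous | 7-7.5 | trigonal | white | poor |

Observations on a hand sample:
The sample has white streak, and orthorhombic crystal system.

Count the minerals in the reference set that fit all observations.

3

White streak: Barite, Beryl, Zircon, Aragonite, Kaolinite, Anhydrite, Staurolite, Talc, Siderite, Tourmaline remain.
Orthorhombic crystal system: only Barite, Aragonite, Anhydrite remain.
The minerals that satisfy all observations are Anhydrite, Aragonite, Barite.
That is 3 minerals.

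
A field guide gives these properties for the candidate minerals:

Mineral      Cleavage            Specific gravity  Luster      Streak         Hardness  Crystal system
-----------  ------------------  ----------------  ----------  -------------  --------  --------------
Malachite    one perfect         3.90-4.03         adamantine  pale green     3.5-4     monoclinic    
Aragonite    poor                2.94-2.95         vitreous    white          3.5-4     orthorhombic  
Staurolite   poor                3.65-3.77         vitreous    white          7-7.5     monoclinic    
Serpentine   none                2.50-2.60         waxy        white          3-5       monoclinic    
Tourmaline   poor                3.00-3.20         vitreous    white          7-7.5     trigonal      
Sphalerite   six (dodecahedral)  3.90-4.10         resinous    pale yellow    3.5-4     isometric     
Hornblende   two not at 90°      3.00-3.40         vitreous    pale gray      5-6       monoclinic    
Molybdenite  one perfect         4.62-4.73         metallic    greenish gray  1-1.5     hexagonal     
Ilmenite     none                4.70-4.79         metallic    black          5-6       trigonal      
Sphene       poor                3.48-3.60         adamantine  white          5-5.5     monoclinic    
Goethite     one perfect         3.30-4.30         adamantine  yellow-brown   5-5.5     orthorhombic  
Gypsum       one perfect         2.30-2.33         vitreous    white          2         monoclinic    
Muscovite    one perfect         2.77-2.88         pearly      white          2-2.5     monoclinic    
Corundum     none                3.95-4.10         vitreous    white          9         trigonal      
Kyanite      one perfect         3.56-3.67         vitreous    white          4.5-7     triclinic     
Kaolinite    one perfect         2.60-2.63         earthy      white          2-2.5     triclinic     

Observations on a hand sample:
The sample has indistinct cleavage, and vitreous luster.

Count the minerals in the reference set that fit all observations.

Indistinct cleavage: Aragonite, Staurolite, Tourmaline, Sphene remain.
Vitreous luster excludes Sphene.
Consistent with every observation: Aragonite, Staurolite, Tourmaline.
That is 3 minerals.

3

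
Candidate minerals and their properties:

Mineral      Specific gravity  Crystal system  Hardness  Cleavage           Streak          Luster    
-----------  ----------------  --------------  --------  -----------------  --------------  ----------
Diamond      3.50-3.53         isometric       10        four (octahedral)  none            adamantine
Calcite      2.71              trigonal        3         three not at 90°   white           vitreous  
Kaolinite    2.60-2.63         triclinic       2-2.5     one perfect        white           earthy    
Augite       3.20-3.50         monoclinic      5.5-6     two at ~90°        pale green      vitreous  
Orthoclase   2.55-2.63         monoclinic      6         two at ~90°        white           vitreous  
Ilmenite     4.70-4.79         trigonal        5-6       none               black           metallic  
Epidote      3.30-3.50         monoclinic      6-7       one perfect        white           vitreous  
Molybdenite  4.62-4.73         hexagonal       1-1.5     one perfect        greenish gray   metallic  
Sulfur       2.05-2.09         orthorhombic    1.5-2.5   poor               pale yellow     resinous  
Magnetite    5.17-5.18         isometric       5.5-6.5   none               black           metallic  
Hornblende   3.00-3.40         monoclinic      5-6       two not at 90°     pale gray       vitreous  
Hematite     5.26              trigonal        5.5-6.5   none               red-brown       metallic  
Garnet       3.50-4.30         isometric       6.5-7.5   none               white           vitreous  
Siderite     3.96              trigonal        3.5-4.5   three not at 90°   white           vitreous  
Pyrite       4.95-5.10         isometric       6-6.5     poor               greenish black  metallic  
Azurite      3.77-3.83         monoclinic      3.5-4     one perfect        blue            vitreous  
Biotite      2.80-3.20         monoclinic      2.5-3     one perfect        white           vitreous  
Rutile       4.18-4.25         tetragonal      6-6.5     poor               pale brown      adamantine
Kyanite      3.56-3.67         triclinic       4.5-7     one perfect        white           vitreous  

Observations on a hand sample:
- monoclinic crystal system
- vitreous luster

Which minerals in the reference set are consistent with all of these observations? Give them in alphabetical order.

Augite, Azurite, Biotite, Epidote, Hornblende, Orthoclase

Monoclinic crystal system — leaves Augite, Orthoclase, Epidote, Hornblende, Azurite, Biotite.
Vitreous luster — all remaining candidates fit.
Remaining candidates: Augite, Azurite, Biotite, Epidote, Hornblende, Orthoclase.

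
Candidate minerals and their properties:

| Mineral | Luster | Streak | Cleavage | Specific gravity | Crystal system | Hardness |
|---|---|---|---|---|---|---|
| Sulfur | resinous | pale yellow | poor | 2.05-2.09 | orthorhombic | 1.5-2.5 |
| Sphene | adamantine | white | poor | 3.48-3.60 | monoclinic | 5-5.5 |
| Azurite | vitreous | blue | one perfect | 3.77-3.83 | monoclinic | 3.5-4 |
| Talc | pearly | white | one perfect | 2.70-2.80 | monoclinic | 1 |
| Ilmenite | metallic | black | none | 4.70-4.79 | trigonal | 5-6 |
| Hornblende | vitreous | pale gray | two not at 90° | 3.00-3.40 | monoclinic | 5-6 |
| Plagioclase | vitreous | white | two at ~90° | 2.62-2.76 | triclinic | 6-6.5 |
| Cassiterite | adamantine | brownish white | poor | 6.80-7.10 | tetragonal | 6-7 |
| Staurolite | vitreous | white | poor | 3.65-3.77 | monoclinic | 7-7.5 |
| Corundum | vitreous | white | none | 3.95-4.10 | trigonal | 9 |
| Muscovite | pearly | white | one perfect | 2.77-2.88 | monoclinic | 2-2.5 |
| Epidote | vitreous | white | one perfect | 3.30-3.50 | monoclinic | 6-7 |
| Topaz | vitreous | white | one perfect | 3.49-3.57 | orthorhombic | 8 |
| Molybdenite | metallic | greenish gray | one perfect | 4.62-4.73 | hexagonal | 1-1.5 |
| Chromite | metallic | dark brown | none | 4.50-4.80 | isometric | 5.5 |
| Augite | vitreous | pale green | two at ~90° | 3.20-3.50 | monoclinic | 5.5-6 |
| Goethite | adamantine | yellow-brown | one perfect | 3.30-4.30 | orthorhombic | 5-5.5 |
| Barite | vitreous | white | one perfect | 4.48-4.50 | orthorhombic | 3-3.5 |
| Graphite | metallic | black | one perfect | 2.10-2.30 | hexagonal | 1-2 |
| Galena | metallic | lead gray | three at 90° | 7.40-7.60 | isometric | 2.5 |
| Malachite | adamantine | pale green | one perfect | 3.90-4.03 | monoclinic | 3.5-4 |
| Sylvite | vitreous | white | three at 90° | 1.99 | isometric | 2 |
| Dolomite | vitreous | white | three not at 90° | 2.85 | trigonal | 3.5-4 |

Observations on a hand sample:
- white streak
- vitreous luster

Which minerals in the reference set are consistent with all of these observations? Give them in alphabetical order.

White streak — only Sphene, Talc, Plagioclase, Staurolite, Corundum, Muscovite, Epidote, Topaz, Barite, Sylvite, Dolomite remain.
Vitreous luster excludes Sphene, Talc, Muscovite.
Remaining candidates: Barite, Corundum, Dolomite, Epidote, Plagioclase, Staurolite, Sylvite, Topaz.

Barite, Corundum, Dolomite, Epidote, Plagioclase, Staurolite, Sylvite, Topaz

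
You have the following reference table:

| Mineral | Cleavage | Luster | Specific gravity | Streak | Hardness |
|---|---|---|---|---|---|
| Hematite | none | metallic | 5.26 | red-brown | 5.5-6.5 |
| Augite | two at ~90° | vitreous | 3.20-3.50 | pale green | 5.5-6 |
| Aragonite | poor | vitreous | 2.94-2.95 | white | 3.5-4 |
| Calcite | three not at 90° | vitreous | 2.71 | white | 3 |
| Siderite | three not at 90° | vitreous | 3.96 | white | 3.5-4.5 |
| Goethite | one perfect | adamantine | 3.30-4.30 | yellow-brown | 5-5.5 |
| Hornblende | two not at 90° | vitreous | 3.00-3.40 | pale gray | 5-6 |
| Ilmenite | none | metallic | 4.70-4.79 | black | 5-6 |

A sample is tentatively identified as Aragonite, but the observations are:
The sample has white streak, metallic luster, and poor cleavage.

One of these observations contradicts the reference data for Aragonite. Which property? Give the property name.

luster

White streak: Aragonite has white streak — matches.
Metallic luster: Aragonite has vitreous luster — does not match.
Poor cleavage: Aragonite has cleavage poor — matches.
The luster is the one property that does not fit.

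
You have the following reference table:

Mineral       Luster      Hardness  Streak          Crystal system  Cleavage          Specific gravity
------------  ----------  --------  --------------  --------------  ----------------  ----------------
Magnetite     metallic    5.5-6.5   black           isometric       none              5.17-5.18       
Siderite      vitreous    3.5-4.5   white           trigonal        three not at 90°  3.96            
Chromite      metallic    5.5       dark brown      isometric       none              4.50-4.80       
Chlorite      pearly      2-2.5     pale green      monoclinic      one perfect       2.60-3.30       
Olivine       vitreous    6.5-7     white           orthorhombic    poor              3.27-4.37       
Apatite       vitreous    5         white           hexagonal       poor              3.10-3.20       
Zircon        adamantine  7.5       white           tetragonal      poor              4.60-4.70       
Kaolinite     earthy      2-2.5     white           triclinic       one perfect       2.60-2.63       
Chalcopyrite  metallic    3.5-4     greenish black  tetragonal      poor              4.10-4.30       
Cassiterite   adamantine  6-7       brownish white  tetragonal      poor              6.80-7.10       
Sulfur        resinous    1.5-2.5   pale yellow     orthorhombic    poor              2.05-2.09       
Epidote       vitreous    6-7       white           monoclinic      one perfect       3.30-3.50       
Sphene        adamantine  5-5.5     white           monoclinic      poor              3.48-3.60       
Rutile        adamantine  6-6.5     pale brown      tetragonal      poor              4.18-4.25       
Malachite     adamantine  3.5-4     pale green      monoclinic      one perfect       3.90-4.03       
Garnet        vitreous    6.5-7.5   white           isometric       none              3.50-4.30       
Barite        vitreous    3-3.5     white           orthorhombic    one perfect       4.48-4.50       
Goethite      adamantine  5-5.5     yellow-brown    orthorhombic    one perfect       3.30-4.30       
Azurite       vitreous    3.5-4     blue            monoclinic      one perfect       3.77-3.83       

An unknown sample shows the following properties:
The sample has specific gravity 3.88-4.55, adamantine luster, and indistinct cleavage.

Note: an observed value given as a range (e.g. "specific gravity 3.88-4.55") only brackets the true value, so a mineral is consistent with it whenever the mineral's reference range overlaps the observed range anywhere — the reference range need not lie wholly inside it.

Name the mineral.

Rutile

Specific gravity 3.88-4.55 — leaves Siderite, Chromite, Olivine, Chalcopyrite, Rutile, Malachite, Garnet, Barite, Goethite.
Adamantine luster — Rutile, Malachite, Goethite remain.
Indistinct cleavage — Rutile remains.
Rutile is the sole remaining match.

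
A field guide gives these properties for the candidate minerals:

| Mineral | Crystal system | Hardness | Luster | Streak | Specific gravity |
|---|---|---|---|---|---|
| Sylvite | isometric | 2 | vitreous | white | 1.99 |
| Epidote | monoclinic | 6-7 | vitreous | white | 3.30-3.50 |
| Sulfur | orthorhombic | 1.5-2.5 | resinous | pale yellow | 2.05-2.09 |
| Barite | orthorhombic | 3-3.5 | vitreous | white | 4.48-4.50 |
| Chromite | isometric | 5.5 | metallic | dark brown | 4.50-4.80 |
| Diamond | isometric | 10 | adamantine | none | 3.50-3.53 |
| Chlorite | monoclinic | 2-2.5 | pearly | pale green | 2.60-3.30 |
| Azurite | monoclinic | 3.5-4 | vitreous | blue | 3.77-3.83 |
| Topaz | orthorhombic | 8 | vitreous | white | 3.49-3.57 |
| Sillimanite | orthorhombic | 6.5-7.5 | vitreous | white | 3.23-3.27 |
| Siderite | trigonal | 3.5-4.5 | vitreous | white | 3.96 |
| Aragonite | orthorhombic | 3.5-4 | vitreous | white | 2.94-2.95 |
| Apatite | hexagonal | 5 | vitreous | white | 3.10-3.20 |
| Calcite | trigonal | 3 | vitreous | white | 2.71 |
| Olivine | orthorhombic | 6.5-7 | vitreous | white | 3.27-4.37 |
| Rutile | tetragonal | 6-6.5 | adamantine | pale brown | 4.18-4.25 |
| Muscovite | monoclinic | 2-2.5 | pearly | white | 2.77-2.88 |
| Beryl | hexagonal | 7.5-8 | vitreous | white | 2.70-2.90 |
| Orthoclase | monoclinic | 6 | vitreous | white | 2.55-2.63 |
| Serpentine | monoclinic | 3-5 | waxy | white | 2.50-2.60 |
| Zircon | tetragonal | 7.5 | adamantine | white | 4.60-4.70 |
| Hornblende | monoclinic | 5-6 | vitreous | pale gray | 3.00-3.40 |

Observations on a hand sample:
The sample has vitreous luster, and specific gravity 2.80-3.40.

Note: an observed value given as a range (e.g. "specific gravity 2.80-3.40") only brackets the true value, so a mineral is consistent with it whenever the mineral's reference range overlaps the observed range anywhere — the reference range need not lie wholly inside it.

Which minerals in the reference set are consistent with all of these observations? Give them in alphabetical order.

Apatite, Aragonite, Beryl, Epidote, Hornblende, Olivine, Sillimanite

Vitreous luster: only Sylvite, Epidote, Barite, Azurite, Topaz, Sillimanite, Siderite, Aragonite, Apatite, Calcite, Olivine, Beryl, Orthoclase, Hornblende remain.
Specific gravity 2.80-3.40: Epidote, Sillimanite, Aragonite, Apatite, Olivine, Beryl, Hornblende remain.
The minerals that satisfy all observations are Apatite, Aragonite, Beryl, Epidote, Hornblende, Olivine, Sillimanite.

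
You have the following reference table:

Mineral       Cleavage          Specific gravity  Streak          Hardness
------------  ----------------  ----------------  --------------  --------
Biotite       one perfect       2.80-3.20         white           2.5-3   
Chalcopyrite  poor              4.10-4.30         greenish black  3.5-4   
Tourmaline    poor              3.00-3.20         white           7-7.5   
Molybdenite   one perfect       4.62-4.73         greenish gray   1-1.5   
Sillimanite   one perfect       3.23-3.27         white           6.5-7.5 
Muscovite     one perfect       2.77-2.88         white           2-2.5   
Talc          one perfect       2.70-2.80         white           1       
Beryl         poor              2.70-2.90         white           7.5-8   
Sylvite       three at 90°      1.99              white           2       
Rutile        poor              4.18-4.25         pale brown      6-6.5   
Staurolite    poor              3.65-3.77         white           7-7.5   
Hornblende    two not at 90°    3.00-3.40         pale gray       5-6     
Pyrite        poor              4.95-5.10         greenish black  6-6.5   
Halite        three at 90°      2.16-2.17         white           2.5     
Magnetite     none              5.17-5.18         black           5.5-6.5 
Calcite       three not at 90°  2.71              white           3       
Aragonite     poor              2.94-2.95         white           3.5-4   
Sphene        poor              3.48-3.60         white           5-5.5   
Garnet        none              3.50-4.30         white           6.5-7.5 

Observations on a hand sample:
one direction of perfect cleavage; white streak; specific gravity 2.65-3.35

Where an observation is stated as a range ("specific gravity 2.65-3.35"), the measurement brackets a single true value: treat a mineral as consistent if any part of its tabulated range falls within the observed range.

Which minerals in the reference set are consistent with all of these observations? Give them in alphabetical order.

One direction of perfect cleavage: leaves Biotite, Molybdenite, Sillimanite, Muscovite, Talc.
White streak excludes Molybdenite.
Specific gravity 2.65-3.35: consistent with all remaining minerals.
The minerals that satisfy all observations are Biotite, Muscovite, Sillimanite, Talc.

Biotite, Muscovite, Sillimanite, Talc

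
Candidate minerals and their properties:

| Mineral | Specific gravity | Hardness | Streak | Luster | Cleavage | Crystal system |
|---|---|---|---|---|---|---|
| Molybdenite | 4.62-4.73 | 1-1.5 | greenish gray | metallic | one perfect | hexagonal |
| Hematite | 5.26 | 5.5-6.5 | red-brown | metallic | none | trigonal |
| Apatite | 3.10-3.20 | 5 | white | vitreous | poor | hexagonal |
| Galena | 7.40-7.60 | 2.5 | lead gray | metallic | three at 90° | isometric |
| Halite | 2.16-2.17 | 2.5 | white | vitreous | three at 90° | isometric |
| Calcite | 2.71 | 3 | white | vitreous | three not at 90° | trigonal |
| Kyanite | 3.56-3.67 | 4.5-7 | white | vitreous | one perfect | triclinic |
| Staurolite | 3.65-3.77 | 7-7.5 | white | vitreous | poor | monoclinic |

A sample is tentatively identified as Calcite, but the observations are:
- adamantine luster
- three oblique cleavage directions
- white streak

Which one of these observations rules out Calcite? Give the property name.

luster

Adamantine luster: Calcite has vitreous luster — does not match.
Three oblique cleavage directions: Calcite has cleavage three not at 90° — consistent.
White streak: Calcite has white streak — consistent.
Everything matches except the luster.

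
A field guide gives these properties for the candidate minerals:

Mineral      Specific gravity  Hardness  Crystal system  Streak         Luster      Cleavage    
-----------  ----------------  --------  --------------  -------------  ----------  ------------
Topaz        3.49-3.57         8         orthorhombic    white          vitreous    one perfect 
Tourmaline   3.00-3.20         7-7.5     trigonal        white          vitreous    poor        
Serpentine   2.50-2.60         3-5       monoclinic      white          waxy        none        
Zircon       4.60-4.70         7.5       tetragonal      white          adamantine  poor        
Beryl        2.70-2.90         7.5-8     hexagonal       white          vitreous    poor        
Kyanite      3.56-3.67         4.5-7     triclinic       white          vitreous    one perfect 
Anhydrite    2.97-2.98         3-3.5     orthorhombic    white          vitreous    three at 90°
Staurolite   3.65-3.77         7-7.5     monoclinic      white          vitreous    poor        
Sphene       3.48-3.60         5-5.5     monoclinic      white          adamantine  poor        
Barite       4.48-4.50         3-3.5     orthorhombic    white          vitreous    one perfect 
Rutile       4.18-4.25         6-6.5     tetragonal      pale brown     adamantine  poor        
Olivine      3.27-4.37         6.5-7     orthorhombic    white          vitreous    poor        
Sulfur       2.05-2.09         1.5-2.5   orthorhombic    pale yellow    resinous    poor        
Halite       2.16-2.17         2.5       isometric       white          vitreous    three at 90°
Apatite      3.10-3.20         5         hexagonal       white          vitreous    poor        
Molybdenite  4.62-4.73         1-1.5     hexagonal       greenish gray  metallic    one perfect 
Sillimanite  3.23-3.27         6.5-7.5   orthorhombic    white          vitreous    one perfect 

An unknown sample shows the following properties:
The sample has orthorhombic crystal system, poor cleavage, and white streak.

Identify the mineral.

Olivine

Orthorhombic crystal system: narrows the field to Topaz, Anhydrite, Barite, Olivine, Sulfur, Sillimanite.
Poor cleavage: Olivine, Sulfur remain.
White streak is inconsistent with Sulfur.
Only Olivine satisfies all observations.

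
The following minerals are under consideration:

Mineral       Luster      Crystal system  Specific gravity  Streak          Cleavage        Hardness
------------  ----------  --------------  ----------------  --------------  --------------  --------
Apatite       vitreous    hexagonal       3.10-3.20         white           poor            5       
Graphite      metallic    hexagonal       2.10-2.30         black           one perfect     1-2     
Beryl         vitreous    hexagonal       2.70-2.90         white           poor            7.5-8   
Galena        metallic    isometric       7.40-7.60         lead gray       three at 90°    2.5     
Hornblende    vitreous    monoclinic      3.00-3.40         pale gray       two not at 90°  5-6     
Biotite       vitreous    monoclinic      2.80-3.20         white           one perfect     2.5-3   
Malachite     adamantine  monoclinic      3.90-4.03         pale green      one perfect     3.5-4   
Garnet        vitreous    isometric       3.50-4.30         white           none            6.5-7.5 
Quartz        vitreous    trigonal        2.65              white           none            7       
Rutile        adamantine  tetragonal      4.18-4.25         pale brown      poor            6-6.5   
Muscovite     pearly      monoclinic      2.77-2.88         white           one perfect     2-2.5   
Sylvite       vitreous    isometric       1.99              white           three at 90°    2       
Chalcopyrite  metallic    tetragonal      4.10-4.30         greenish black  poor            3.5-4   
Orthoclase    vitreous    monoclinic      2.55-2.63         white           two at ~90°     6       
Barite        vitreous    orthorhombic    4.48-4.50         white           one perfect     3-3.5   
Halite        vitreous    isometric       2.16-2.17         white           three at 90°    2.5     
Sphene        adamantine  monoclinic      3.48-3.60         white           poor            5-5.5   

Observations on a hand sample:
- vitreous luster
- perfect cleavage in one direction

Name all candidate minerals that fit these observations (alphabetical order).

Barite, Biotite

Vitreous luster — only Apatite, Beryl, Hornblende, Biotite, Garnet, Quartz, Sylvite, Orthoclase, Barite, Halite remain.
Perfect cleavage in one direction — leaves Biotite, Barite.
Consistent with every observation: Barite, Biotite.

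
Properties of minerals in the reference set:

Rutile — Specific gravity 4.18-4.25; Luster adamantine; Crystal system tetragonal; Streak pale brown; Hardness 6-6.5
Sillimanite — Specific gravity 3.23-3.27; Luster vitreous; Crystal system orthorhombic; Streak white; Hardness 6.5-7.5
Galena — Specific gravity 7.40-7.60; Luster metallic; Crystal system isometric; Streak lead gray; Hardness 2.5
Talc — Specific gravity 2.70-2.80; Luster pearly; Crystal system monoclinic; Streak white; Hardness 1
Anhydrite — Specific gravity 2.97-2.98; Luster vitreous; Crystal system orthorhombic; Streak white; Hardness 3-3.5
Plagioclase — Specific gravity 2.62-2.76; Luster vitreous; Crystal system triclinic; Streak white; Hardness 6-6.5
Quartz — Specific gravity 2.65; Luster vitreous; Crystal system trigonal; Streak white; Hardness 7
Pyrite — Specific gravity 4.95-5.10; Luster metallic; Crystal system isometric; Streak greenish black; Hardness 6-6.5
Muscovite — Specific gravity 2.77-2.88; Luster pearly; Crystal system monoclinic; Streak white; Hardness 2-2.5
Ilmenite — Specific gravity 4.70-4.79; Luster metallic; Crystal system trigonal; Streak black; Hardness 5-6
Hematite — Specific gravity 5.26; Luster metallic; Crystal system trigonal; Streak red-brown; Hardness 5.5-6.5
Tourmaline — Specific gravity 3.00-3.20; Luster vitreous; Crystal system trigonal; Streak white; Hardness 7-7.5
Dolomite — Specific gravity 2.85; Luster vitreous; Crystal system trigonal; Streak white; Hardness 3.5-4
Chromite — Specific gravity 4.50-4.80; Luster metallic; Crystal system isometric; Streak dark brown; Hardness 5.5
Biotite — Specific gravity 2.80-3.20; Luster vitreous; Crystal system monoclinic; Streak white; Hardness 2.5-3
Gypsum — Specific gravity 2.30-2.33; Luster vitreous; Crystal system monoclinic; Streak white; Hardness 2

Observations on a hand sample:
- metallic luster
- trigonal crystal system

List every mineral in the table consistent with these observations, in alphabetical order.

Metallic luster — narrows the field to Galena, Pyrite, Ilmenite, Hematite, Chromite.
Trigonal crystal system — narrows the field to Ilmenite, Hematite.
Remaining candidates: Hematite, Ilmenite.

Hematite, Ilmenite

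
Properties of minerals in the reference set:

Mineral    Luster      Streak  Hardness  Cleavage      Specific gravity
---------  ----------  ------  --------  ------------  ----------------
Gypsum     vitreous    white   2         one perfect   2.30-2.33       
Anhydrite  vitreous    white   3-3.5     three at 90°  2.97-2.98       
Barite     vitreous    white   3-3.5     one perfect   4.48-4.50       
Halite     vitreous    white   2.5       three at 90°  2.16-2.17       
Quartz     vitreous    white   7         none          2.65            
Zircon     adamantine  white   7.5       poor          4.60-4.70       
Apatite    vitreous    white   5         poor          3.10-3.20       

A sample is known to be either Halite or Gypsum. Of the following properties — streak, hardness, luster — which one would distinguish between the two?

Streak: both white — shared.
Hardness: Halite 2.5, Gypsum 2 — different.
Luster: both vitreous — shared.
Only hardness differs between Halite and Gypsum among the listed tests.

hardness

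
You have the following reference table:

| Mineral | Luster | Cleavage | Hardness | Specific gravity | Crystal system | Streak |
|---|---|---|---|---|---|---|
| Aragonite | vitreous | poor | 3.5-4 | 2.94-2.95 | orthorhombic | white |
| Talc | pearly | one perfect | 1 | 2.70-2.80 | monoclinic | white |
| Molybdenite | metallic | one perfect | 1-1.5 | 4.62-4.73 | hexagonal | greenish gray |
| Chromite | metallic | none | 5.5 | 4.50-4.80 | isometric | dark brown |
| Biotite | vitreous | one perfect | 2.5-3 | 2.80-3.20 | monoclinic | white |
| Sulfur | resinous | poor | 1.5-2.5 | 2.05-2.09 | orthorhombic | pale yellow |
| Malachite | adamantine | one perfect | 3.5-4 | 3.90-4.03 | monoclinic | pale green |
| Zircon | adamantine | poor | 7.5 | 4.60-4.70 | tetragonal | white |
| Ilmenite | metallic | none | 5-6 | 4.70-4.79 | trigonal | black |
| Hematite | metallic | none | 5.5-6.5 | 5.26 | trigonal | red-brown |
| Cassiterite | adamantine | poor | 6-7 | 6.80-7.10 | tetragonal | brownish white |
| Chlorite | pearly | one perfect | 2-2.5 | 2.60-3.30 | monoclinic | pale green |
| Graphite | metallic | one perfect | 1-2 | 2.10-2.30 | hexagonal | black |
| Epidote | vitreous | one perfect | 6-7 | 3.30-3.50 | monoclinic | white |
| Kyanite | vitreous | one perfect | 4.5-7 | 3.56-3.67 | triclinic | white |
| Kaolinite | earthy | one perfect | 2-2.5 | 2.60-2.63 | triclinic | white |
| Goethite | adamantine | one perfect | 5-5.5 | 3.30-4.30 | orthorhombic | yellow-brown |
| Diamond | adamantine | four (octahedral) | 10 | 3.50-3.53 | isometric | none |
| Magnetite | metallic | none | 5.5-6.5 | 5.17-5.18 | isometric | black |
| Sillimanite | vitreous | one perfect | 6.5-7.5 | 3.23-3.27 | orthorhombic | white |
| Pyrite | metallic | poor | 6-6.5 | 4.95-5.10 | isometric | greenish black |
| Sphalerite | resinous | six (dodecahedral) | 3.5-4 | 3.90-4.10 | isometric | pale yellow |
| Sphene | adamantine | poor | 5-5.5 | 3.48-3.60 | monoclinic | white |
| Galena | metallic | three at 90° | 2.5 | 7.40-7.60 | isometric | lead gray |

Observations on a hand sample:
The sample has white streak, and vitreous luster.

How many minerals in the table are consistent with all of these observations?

5

White streak — narrows the field to Aragonite, Talc, Biotite, Zircon, Epidote, Kyanite, Kaolinite, Sillimanite, Sphene.
Vitreous luster excludes Talc, Zircon, Kaolinite, Sphene.
Remaining candidates: Aragonite, Biotite, Epidote, Kyanite, Sillimanite.
That is 5 minerals.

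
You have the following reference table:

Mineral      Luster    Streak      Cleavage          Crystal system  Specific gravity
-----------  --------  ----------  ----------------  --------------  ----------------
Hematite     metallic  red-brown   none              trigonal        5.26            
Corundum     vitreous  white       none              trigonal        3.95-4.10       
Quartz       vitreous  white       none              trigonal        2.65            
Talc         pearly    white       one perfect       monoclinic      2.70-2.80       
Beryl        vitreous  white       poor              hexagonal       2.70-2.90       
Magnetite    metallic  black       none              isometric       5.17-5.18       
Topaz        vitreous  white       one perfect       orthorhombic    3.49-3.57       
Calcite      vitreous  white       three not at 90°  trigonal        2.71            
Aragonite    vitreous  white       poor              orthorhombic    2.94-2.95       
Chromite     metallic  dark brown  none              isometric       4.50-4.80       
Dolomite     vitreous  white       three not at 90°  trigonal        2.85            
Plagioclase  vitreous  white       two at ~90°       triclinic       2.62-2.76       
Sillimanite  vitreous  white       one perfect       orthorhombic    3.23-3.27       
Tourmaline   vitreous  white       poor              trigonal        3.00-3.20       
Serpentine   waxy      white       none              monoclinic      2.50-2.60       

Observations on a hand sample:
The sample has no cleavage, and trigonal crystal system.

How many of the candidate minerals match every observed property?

3

No cleavage — narrows the field to Hematite, Corundum, Quartz, Magnetite, Chromite, Serpentine.
Trigonal crystal system excludes Magnetite, Chromite, Serpentine.
Consistent with every observation: Corundum, Hematite, Quartz.
That is 3 minerals.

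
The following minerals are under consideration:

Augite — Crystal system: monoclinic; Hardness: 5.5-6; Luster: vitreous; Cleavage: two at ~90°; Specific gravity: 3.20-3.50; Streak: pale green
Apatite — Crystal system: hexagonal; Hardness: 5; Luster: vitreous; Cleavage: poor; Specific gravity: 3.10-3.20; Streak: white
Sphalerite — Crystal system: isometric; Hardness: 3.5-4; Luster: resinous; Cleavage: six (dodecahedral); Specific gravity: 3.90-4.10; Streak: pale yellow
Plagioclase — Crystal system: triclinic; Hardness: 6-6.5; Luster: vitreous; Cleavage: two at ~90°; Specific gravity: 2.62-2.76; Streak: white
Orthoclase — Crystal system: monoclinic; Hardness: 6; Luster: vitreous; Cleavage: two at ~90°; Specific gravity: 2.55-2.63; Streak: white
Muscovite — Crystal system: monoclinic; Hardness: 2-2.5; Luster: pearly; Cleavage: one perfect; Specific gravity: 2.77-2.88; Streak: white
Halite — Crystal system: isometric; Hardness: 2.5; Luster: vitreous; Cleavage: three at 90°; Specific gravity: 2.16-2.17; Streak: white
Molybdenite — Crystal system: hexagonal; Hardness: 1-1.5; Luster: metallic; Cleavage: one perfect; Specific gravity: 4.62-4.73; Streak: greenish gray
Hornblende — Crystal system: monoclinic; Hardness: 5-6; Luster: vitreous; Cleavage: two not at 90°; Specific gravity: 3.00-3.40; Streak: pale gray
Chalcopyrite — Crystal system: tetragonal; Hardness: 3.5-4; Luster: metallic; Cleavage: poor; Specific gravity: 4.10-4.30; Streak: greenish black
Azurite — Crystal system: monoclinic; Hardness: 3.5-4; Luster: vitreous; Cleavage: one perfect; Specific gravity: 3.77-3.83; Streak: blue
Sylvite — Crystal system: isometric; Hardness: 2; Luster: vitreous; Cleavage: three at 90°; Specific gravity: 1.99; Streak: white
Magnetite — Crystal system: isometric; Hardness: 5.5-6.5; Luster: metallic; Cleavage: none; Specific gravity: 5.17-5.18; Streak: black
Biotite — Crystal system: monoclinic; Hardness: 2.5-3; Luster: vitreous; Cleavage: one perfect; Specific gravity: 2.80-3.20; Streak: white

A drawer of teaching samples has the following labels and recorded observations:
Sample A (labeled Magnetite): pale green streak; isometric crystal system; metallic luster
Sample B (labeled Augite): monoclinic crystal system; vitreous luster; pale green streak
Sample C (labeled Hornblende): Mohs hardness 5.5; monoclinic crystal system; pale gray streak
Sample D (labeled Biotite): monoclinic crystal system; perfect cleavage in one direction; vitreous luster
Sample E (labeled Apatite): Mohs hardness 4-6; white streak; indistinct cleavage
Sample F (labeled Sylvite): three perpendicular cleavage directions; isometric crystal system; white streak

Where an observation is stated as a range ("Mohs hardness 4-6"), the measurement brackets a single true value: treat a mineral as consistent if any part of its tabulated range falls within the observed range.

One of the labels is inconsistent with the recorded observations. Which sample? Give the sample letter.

Sample A: pale green streak is outside the reference for Magnetite (black streak) — mislabeled.
Sample B: every observation is compatible with the reference values for Augite.
Sample C: every observation is compatible with the reference values for Hornblende.
Sample D: every observation is compatible with the reference values for Biotite.
Sample E: every observation is compatible with the reference values for Apatite.
Sample F: every observation is compatible with the reference values for Sylvite.
Sample A is the mislabeled one.

A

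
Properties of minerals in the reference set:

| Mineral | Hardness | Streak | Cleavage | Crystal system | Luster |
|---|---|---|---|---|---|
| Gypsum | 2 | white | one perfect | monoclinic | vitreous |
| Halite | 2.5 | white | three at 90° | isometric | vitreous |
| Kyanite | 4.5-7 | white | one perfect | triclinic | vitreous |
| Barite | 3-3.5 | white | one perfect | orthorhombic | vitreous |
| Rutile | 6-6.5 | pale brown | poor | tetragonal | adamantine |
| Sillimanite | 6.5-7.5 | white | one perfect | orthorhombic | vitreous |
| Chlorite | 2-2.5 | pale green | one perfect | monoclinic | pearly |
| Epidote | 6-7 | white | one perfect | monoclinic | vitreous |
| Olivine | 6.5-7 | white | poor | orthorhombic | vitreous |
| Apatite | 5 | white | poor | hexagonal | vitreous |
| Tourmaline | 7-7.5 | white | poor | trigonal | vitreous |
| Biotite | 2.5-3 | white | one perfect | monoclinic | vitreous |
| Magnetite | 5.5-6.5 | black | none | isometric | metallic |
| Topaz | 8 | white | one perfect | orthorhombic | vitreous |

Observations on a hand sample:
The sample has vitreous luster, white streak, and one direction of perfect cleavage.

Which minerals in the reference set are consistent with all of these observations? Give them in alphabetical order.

Barite, Biotite, Epidote, Gypsum, Kyanite, Sillimanite, Topaz

Vitreous luster eliminates Rutile, Chlorite, Magnetite.
White streak: all remaining candidates fit.
One direction of perfect cleavage excludes Halite, Olivine, Apatite, Tourmaline.
Remaining candidates: Barite, Biotite, Epidote, Gypsum, Kyanite, Sillimanite, Topaz.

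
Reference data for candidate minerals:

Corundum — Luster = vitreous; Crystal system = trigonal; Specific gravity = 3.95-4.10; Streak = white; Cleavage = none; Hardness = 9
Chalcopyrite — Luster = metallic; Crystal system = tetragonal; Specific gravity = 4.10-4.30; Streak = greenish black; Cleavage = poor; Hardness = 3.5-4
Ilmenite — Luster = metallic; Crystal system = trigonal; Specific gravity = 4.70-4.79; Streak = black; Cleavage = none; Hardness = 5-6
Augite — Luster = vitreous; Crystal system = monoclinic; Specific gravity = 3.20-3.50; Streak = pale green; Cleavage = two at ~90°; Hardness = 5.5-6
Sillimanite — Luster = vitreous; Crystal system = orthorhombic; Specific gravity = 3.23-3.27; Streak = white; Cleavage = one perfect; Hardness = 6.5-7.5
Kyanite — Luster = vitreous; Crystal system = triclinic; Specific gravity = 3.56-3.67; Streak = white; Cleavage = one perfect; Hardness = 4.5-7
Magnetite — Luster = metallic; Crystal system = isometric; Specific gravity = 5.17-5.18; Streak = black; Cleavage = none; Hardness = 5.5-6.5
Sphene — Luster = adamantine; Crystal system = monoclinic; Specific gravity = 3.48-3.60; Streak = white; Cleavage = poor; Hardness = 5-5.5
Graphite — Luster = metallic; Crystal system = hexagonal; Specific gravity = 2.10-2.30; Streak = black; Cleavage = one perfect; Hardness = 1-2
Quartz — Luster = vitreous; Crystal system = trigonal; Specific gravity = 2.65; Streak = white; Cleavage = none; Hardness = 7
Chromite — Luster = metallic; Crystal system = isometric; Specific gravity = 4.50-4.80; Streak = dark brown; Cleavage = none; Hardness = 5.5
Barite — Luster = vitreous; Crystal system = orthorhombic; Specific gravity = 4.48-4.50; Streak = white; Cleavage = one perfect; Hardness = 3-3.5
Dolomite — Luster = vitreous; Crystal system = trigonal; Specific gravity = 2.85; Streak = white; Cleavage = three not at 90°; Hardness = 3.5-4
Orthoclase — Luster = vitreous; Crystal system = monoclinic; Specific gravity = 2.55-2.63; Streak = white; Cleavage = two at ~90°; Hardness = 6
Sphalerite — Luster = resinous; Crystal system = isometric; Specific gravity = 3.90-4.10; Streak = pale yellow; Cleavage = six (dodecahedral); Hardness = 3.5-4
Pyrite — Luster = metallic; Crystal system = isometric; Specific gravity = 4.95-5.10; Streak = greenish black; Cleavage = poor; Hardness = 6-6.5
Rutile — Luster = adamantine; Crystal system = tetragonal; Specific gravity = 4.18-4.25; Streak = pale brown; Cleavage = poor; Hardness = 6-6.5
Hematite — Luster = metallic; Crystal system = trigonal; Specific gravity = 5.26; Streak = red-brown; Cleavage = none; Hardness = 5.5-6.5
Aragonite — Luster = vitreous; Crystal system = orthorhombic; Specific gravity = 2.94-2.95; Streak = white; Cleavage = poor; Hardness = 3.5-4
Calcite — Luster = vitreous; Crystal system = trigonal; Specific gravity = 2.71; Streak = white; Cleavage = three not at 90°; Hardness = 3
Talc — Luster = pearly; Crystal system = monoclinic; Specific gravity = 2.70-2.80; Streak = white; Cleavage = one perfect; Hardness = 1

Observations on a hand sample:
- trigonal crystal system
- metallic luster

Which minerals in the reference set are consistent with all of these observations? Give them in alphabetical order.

Hematite, Ilmenite

Trigonal crystal system: leaves Corundum, Ilmenite, Quartz, Dolomite, Hematite, Calcite.
Metallic luster: leaves Ilmenite, Hematite.
Consistent with every observation: Hematite, Ilmenite.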